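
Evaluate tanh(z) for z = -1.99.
-0.9633

tanh(-1.99) = (e^(-1.99) - e^(1.99))/(e^(-1.99) + e^(1.99)) = -0.9633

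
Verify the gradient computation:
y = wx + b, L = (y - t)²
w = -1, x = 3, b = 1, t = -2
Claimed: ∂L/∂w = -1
Incorrect

y = (-1)(3) + 1 = -2
∂L/∂y = 2(y - t) = 2(-2 - -2) = 0
∂y/∂w = x = 3
∂L/∂w = 0 × 3 = 0

Claimed value: -1
Incorrect: The correct gradient is 0.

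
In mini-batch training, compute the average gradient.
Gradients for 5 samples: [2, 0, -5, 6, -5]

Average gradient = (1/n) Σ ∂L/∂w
Average gradient = -0.4

Average = (1/5)(2 + 0 + -5 + 6 + -5) = -2/5 = -0.4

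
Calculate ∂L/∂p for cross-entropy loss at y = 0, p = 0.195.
∂L/∂p = 1.242

∂L/∂p = -y/p + (1-y)/(1-p) = 0 + 1/0.805 = 1.242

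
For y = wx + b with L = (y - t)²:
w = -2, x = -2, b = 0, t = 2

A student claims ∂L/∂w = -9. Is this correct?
Incorrect

y = (-2)(-2) + 0 = 4
∂L/∂y = 2(y - t) = 2(4 - 2) = 4
∂y/∂w = x = -2
∂L/∂w = 4 × -2 = -8

Claimed value: -9
Incorrect: The correct gradient is -8.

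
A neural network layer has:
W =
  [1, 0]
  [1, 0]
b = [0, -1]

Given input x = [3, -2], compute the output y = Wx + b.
y = [3, 2]

Wx = [1×3 + 0×-2, 1×3 + 0×-2]
   = [3, 3]
y = Wx + b = [3 + 0, 3 + -1] = [3, 2]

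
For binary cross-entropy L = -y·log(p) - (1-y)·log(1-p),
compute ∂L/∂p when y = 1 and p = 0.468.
∂L/∂p = -2.137

∂L/∂p = -y/p + (1-y)/(1-p) = -1/0.468 + 0 = -2.137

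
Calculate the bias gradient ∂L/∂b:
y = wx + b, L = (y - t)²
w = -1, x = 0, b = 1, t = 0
∂L/∂b = 2

y = wx + b = (-1)(0) + 1 = 1
∂L/∂y = 2(y - t) = 2(1 - 0) = 2
∂y/∂b = 1
∂L/∂b = ∂L/∂y · ∂y/∂b = 2 × 1 = 2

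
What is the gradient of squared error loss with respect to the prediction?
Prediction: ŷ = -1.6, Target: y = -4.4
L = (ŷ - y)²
∂L/∂ŷ = 5.6

∂L/∂ŷ = 2(ŷ - y) = 2(-1.6 - -4.4) = 2(2.8) = 5.6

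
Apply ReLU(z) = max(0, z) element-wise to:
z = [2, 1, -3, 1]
h = [2, 1, 0, 1]

ReLU applied element-wise: max(0,2)=2, max(0,1)=1, max(0,-3)=0, max(0,1)=1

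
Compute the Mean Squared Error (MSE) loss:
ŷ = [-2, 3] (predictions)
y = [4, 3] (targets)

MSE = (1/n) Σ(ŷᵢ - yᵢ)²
MSE = 18

MSE = (1/2)((-2-4)² + (3-3)²) = (1/2)(36 + 0) = 18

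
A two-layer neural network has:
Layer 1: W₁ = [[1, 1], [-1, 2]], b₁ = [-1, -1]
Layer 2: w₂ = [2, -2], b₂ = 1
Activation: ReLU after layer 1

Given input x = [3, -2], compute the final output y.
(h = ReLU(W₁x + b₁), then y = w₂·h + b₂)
y = 1

Layer 1 pre-activation: z₁ = [0, -8]
After ReLU: h = [0, 0]
Layer 2 output: y = 2×0 + -2×0 + 1 = 1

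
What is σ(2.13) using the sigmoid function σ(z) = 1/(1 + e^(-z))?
0.8938

sigmoid(2.13) = 1/(1 + e^(-2.13)) = 1/(1 + 0.1188) = 0.8938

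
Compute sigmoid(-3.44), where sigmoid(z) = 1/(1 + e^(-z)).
0.03107

sigmoid(-3.44) = 1/(1 + e^(3.44)) = 1/(1 + 31.19) = 0.03107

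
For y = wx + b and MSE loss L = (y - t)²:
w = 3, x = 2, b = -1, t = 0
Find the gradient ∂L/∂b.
∂L/∂b = 10

y = wx + b = (3)(2) + -1 = 5
∂L/∂y = 2(y - t) = 2(5 - 0) = 10
∂y/∂b = 1
∂L/∂b = ∂L/∂y · ∂y/∂b = 10 × 1 = 10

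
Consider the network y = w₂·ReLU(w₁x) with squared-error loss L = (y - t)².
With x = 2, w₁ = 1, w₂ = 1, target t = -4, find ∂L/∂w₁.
∂L/∂w₁ = 24

Forward pass:
z = w₁x = 1×2 = 2
h = ReLU(2) = 2
y = w₂h = 1×2 = 2

Backward pass:
∂L/∂y = 2(y - t) = 2(2 - -4) = 12
∂y/∂h = w₂ = 1
∂h/∂z = 1 (ReLU derivative)
∂z/∂w₁ = x = 2

∂L/∂w₁ = 12 × 1 × 1 × 2 = 24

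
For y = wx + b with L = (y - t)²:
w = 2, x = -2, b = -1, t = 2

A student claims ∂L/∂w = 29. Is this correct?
Incorrect

y = (2)(-2) + -1 = -5
∂L/∂y = 2(y - t) = 2(-5 - 2) = -14
∂y/∂w = x = -2
∂L/∂w = -14 × -2 = 28

Claimed value: 29
Incorrect: The correct gradient is 28.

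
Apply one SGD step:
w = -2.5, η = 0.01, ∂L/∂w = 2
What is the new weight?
w_new = -2.52

w_new = w - η·∂L/∂w = -2.5 - 0.01×(2) = -2.5 - (0.02) = -2.52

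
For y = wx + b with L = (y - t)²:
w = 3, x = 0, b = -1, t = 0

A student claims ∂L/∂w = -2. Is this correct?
Incorrect

y = (3)(0) + -1 = -1
∂L/∂y = 2(y - t) = 2(-1 - 0) = -2
∂y/∂w = x = 0
∂L/∂w = -2 × 0 = 0

Claimed value: -2
Incorrect: The correct gradient is 0.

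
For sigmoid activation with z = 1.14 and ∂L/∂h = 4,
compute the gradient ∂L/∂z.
∂L/∂z = 0.7344

σ(1.14) = 0.7577
σ'(1.14) = σ(1.14)(1 - σ(1.14)) = 0.7577 × 0.2423 = 0.1836
∂L/∂z = ∂L/∂h · σ'(z) = 4 × 0.1836 = 0.7344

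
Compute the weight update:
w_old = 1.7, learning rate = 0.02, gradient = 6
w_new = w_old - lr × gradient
w_new = 1.58

w_new = w - η·∂L/∂w = 1.7 - 0.02×(6) = 1.7 - (0.12) = 1.58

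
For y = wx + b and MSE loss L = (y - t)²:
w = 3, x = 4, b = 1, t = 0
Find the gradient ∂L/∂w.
∂L/∂w = 104

y = wx + b = (3)(4) + 1 = 13
∂L/∂y = 2(y - t) = 2(13 - 0) = 26
∂y/∂w = x = 4
∂L/∂w = ∂L/∂y · ∂y/∂w = 26 × 4 = 104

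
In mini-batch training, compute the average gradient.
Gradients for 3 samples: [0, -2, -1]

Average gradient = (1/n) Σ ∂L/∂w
Average gradient = -1

Average = (1/3)(0 + -2 + -1) = -3/3 = -1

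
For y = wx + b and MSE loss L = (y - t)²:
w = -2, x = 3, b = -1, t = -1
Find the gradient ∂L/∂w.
∂L/∂w = -36

y = wx + b = (-2)(3) + -1 = -7
∂L/∂y = 2(y - t) = 2(-7 - -1) = -12
∂y/∂w = x = 3
∂L/∂w = ∂L/∂y · ∂y/∂w = -12 × 3 = -36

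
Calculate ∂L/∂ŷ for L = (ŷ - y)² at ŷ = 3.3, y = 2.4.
∂L/∂ŷ = 1.8

∂L/∂ŷ = 2(ŷ - y) = 2(3.3 - 2.4) = 2(0.9) = 1.8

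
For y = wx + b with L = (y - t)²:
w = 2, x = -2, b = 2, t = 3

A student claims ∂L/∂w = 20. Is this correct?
Correct

y = (2)(-2) + 2 = -2
∂L/∂y = 2(y - t) = 2(-2 - 3) = -10
∂y/∂w = x = -2
∂L/∂w = -10 × -2 = 20

Claimed value: 20
Correct: The correct gradient is 20.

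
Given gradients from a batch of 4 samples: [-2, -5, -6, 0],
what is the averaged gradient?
Average gradient = -3.25

Average = (1/4)(-2 + -5 + -6 + 0) = -13/4 = -3.25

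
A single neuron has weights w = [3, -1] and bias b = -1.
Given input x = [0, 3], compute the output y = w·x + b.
y = -4

y = (3)(0) + (-1)(3) + -1 = -4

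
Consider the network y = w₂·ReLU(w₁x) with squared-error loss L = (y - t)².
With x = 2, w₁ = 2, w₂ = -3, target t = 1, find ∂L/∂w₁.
∂L/∂w₁ = 156

Forward pass:
z = w₁x = 2×2 = 4
h = ReLU(4) = 4
y = w₂h = -3×4 = -12

Backward pass:
∂L/∂y = 2(y - t) = 2(-12 - 1) = -26
∂y/∂h = w₂ = -3
∂h/∂z = 1 (ReLU derivative)
∂z/∂w₁ = x = 2

∂L/∂w₁ = -26 × -3 × 1 × 2 = 156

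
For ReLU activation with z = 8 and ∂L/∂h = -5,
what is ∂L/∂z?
∂L/∂z = -5

h = ReLU(8) = 8
Since z > 0: ∂h/∂z = 1
∂L/∂z = ∂L/∂h · ∂h/∂z = -5 × 1 = -5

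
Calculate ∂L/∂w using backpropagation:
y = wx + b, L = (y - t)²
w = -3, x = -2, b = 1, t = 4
∂L/∂w = -12

y = wx + b = (-3)(-2) + 1 = 7
∂L/∂y = 2(y - t) = 2(7 - 4) = 6
∂y/∂w = x = -2
∂L/∂w = ∂L/∂y · ∂y/∂w = 6 × -2 = -12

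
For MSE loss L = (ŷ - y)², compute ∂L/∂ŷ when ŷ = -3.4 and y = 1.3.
∂L/∂ŷ = -9.4

∂L/∂ŷ = 2(ŷ - y) = 2(-3.4 - 1.3) = 2(-4.7) = -9.4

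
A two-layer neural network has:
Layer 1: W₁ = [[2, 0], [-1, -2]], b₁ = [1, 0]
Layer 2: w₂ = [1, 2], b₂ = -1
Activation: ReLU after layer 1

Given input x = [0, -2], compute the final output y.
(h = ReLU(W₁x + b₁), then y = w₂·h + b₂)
y = 8

Layer 1 pre-activation: z₁ = [1, 4]
After ReLU: h = [1, 4]
Layer 2 output: y = 1×1 + 2×4 + -1 = 8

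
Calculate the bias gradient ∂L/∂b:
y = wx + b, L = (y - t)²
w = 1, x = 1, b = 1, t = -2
∂L/∂b = 8

y = wx + b = (1)(1) + 1 = 2
∂L/∂y = 2(y - t) = 2(2 - -2) = 8
∂y/∂b = 1
∂L/∂b = ∂L/∂y · ∂y/∂b = 8 × 1 = 8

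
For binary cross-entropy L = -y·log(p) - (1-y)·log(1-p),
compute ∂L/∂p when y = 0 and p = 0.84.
∂L/∂p = 6.25

∂L/∂p = -y/p + (1-y)/(1-p) = 0 + 1/0.16 = 6.25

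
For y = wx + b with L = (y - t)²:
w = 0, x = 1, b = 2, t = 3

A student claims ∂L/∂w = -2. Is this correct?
Correct

y = (0)(1) + 2 = 2
∂L/∂y = 2(y - t) = 2(2 - 3) = -2
∂y/∂w = x = 1
∂L/∂w = -2 × 1 = -2

Claimed value: -2
Correct: The correct gradient is -2.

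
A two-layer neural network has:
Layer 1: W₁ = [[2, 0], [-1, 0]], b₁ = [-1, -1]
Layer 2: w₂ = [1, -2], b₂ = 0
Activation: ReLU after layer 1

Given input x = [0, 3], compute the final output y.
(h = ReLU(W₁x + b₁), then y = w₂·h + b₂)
y = 0

Layer 1 pre-activation: z₁ = [-1, -1]
After ReLU: h = [0, 0]
Layer 2 output: y = 1×0 + -2×0 + 0 = 0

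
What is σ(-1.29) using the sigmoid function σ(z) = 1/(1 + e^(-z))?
0.2159

sigmoid(-1.29) = 1/(1 + e^(1.29)) = 1/(1 + 3.633) = 0.2159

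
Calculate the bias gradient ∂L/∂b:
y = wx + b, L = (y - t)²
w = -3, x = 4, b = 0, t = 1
∂L/∂b = -26

y = wx + b = (-3)(4) + 0 = -12
∂L/∂y = 2(y - t) = 2(-12 - 1) = -26
∂y/∂b = 1
∂L/∂b = ∂L/∂y · ∂y/∂b = -26 × 1 = -26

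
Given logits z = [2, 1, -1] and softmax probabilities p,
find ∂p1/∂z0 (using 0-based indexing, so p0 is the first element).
∂p1/∂z0 = -0.183

p = softmax(z) = [0.7054, 0.2595, 0.03512]
p1 = 0.2595, p0 = 0.7054

∂p1/∂z0 = -p1 × p0 = -0.2595 × 0.7054 = -0.183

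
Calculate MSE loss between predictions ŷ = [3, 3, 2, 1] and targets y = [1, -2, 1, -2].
MSE = 9.75

MSE = (1/4)((3-1)² + (3--2)² + (2-1)² + (1--2)²) = (1/4)(4 + 25 + 1 + 9) = 9.75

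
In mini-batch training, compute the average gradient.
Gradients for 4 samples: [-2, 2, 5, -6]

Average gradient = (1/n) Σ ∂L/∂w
Average gradient = -0.25

Average = (1/4)(-2 + 2 + 5 + -6) = -1/4 = -0.25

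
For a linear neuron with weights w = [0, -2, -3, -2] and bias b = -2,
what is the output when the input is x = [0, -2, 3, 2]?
y = -11

y = (0)(0) + (-2)(-2) + (-3)(3) + (-2)(2) + -2 = -11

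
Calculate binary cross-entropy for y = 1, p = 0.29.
L = 1.238

L = -1·log(0.29) - 0·log(0.71) = -log(0.29) = 1.238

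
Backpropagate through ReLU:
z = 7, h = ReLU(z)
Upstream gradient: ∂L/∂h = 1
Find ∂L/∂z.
∂L/∂z = 1

h = ReLU(7) = 7
Since z > 0: ∂h/∂z = 1
∂L/∂z = ∂L/∂h · ∂h/∂z = 1 × 1 = 1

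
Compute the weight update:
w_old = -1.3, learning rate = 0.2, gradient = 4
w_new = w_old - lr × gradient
w_new = -2.1

w_new = w - η·∂L/∂w = -1.3 - 0.2×(4) = -1.3 - (0.8) = -2.1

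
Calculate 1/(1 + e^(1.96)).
0.1235

sigmoid(-1.96) = 1/(1 + e^(1.96)) = 1/(1 + 7.099) = 0.1235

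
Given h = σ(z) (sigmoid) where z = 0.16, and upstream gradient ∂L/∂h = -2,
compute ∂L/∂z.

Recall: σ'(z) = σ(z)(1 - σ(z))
∂L/∂z = -0.4968

σ(0.16) = 0.5399
σ'(0.16) = σ(0.16)(1 - σ(0.16)) = 0.5399 × 0.4601 = 0.2484
∂L/∂z = ∂L/∂h · σ'(z) = -2 × 0.2484 = -0.4968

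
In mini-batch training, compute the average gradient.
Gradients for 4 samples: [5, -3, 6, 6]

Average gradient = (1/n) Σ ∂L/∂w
Average gradient = 3.5

Average = (1/4)(5 + -3 + 6 + 6) = 14/4 = 3.5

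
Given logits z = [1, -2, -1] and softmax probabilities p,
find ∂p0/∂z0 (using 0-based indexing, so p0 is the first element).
∂p0/∂z0 = 0.1318

p = softmax(z) = [0.8438, 0.04201, 0.1142]
p0 = 0.8438

∂p0/∂z0 = p0(1 - p0) = 0.8438 × (1 - 0.8438) = 0.1318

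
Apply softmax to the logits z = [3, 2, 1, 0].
p = [0.6439, 0.2369, 0.0871, 0.0321]

exp(z) = [20.09, 7.389, 2.718, 1]
Sum = 31.19
p = [0.6439, 0.2369, 0.0871, 0.0321]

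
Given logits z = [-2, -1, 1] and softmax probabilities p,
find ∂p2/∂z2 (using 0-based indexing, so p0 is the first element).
∂p2/∂z2 = 0.1318

p = softmax(z) = [0.04201, 0.1142, 0.8438]
p2 = 0.8438

∂p2/∂z2 = p2(1 - p2) = 0.8438 × (1 - 0.8438) = 0.1318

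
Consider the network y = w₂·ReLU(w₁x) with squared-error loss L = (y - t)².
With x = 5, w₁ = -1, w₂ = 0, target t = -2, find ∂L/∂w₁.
∂L/∂w₁ = 0

Forward pass:
z = w₁x = -1×5 = -5
h = ReLU(-5) = 0
y = w₂h = 0×0 = 0

Backward pass:
∂L/∂y = 2(y - t) = 2(0 - -2) = 4
∂y/∂h = w₂ = 0
∂h/∂z = 0 (ReLU derivative)
∂z/∂w₁ = x = 5

∂L/∂w₁ = 4 × 0 × 0 × 5 = 0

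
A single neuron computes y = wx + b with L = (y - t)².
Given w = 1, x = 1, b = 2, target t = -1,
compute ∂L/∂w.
∂L/∂w = 8

y = wx + b = (1)(1) + 2 = 3
∂L/∂y = 2(y - t) = 2(3 - -1) = 8
∂y/∂w = x = 1
∂L/∂w = ∂L/∂y · ∂y/∂w = 8 × 1 = 8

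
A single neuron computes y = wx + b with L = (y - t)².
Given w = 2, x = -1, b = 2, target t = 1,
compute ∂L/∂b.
∂L/∂b = -2

y = wx + b = (2)(-1) + 2 = 0
∂L/∂y = 2(y - t) = 2(0 - 1) = -2
∂y/∂b = 1
∂L/∂b = ∂L/∂y · ∂y/∂b = -2 × 1 = -2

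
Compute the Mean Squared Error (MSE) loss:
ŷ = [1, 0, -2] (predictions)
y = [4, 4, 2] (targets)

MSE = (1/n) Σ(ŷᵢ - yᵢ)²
MSE = 13.67

MSE = (1/3)((1-4)² + (0-4)² + (-2-2)²) = (1/3)(9 + 16 + 16) = 13.67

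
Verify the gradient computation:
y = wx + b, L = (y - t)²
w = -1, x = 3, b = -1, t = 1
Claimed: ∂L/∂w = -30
Correct

y = (-1)(3) + -1 = -4
∂L/∂y = 2(y - t) = 2(-4 - 1) = -10
∂y/∂w = x = 3
∂L/∂w = -10 × 3 = -30

Claimed value: -30
Correct: The correct gradient is -30.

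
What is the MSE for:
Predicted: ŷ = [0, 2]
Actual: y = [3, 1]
MSE = 5

MSE = (1/2)((0-3)² + (2-1)²) = (1/2)(9 + 1) = 5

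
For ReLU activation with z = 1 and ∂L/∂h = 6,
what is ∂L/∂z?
∂L/∂z = 6

h = ReLU(1) = 1
Since z > 0: ∂h/∂z = 1
∂L/∂z = ∂L/∂h · ∂h/∂z = 6 × 1 = 6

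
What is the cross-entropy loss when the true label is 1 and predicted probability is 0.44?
L = 0.821

L = -1·log(0.44) - 0·log(0.56) = -log(0.44) = 0.821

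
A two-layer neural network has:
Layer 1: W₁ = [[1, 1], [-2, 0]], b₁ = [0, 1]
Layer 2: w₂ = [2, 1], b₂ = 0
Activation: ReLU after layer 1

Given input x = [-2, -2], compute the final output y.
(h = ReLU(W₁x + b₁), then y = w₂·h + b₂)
y = 5

Layer 1 pre-activation: z₁ = [-4, 5]
After ReLU: h = [0, 5]
Layer 2 output: y = 2×0 + 1×5 + 0 = 5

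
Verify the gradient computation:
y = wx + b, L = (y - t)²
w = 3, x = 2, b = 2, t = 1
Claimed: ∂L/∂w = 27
Incorrect

y = (3)(2) + 2 = 8
∂L/∂y = 2(y - t) = 2(8 - 1) = 14
∂y/∂w = x = 2
∂L/∂w = 14 × 2 = 28

Claimed value: 27
Incorrect: The correct gradient is 28.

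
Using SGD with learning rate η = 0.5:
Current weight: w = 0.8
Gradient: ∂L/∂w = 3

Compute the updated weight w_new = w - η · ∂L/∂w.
w_new = -0.7

w_new = w - η·∂L/∂w = 0.8 - 0.5×(3) = 0.8 - (1.5) = -0.7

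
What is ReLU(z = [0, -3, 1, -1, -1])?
h = [0, 0, 1, 0, 0]

ReLU applied element-wise: max(0,0)=0, max(0,-3)=0, max(0,1)=1, max(0,-1)=0, max(0,-1)=0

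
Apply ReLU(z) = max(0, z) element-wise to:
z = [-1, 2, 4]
h = [0, 2, 4]

ReLU applied element-wise: max(0,-1)=0, max(0,2)=2, max(0,4)=4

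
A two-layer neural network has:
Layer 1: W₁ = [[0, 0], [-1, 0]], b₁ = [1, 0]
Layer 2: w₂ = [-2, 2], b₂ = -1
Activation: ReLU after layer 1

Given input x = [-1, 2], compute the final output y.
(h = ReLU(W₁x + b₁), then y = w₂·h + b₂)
y = -1

Layer 1 pre-activation: z₁ = [1, 1]
After ReLU: h = [1, 1]
Layer 2 output: y = -2×1 + 2×1 + -1 = -1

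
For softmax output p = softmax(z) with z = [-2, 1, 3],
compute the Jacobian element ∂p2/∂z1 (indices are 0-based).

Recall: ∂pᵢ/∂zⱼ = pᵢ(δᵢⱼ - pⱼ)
∂p2/∂z1 = -0.1038

p = softmax(z) = [0.0059, 0.1185, 0.8756]
p2 = 0.8756, p1 = 0.1185

∂p2/∂z1 = -p2 × p1 = -0.8756 × 0.1185 = -0.1038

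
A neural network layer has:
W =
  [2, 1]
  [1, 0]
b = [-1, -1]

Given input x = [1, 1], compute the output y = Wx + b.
y = [2, 0]

Wx = [2×1 + 1×1, 1×1 + 0×1]
   = [3, 1]
y = Wx + b = [3 + -1, 1 + -1] = [2, 0]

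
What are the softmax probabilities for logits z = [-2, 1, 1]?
p = [0.0243, 0.4879, 0.4879]

exp(z) = [0.1353, 2.718, 2.718]
Sum = 5.572
p = [0.0243, 0.4879, 0.4879]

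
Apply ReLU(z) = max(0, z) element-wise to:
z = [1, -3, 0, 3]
h = [1, 0, 0, 3]

ReLU applied element-wise: max(0,1)=1, max(0,-3)=0, max(0,0)=0, max(0,3)=3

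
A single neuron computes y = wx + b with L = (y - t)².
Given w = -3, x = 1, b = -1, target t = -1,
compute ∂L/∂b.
∂L/∂b = -6

y = wx + b = (-3)(1) + -1 = -4
∂L/∂y = 2(y - t) = 2(-4 - -1) = -6
∂y/∂b = 1
∂L/∂b = ∂L/∂y · ∂y/∂b = -6 × 1 = -6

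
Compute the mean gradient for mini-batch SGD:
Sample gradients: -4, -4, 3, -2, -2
Average gradient = -1.8

Average = (1/5)(-4 + -4 + 3 + -2 + -2) = -9/5 = -1.8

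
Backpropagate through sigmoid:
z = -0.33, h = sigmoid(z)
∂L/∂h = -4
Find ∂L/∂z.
∂L/∂z = -0.9733

σ(-0.33) = 0.4182
σ'(-0.33) = σ(-0.33)(1 - σ(-0.33)) = 0.4182 × 0.5818 = 0.2433
∂L/∂z = ∂L/∂h · σ'(z) = -4 × 0.2433 = -0.9733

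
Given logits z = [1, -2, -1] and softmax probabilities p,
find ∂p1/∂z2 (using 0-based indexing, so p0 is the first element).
∂p1/∂z2 = -0.004797

p = softmax(z) = [0.8438, 0.04201, 0.1142]
p1 = 0.04201, p2 = 0.1142

∂p1/∂z2 = -p1 × p2 = -0.04201 × 0.1142 = -0.004797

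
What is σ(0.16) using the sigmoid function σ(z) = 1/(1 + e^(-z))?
0.5399

sigmoid(0.16) = 1/(1 + e^(-0.16)) = 1/(1 + 0.8521) = 0.5399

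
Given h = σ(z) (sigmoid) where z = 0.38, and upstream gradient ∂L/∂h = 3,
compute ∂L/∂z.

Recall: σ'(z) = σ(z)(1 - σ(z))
∂L/∂z = 0.7236

σ(0.38) = 0.5939
σ'(0.38) = σ(0.38)(1 - σ(0.38)) = 0.5939 × 0.4061 = 0.2412
∂L/∂z = ∂L/∂h · σ'(z) = 3 × 0.2412 = 0.7236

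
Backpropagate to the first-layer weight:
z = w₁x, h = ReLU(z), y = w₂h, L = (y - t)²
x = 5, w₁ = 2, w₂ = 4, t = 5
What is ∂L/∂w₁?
∂L/∂w₁ = 1400

Forward pass:
z = w₁x = 2×5 = 10
h = ReLU(10) = 10
y = w₂h = 4×10 = 40

Backward pass:
∂L/∂y = 2(y - t) = 2(40 - 5) = 70
∂y/∂h = w₂ = 4
∂h/∂z = 1 (ReLU derivative)
∂z/∂w₁ = x = 5

∂L/∂w₁ = 70 × 4 × 1 × 5 = 1400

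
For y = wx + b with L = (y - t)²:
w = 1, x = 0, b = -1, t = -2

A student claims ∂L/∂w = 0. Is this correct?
Correct

y = (1)(0) + -1 = -1
∂L/∂y = 2(y - t) = 2(-1 - -2) = 2
∂y/∂w = x = 0
∂L/∂w = 2 × 0 = 0

Claimed value: 0
Correct: The correct gradient is 0.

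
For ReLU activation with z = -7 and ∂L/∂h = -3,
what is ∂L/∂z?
∂L/∂z = 0

h = ReLU(-7) = 0
Since z < 0: ∂h/∂z = 0
∂L/∂z = ∂L/∂h · ∂h/∂z = -3 × 0 = 0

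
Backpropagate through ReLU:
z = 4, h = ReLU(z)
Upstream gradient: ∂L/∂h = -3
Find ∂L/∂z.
∂L/∂z = -3

h = ReLU(4) = 4
Since z > 0: ∂h/∂z = 1
∂L/∂z = ∂L/∂h · ∂h/∂z = -3 × 1 = -3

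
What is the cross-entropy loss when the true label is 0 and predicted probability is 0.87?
L = 2.04

L = -0·log(0.87) - 1·log(0.13) = -log(0.13) = 2.04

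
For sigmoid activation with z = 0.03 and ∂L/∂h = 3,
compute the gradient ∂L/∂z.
∂L/∂z = 0.7498

σ(0.03) = 0.5075
σ'(0.03) = σ(0.03)(1 - σ(0.03)) = 0.5075 × 0.4925 = 0.2499
∂L/∂z = ∂L/∂h · σ'(z) = 3 × 0.2499 = 0.7498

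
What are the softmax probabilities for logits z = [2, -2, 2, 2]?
p = [0.3313, 0.0061, 0.3313, 0.3313]

exp(z) = [7.389, 0.1353, 7.389, 7.389]
Sum = 22.3
p = [0.3313, 0.0061, 0.3313, 0.3313]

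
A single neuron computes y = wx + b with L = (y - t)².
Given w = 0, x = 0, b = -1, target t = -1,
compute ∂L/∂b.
∂L/∂b = 0

y = wx + b = (0)(0) + -1 = -1
∂L/∂y = 2(y - t) = 2(-1 - -1) = 0
∂y/∂b = 1
∂L/∂b = ∂L/∂y · ∂y/∂b = 0 × 1 = 0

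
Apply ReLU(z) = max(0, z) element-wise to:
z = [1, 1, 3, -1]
h = [1, 1, 3, 0]

ReLU applied element-wise: max(0,1)=1, max(0,1)=1, max(0,3)=3, max(0,-1)=0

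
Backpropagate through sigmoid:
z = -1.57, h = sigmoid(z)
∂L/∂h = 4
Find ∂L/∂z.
∂L/∂z = 0.5702

σ(-1.57) = 0.1722
σ'(-1.57) = σ(-1.57)(1 - σ(-1.57)) = 0.1722 × 0.8278 = 0.1426
∂L/∂z = ∂L/∂h · σ'(z) = 4 × 0.1426 = 0.5702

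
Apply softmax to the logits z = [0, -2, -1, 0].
p = [0.3995, 0.0541, 0.147, 0.3995]

exp(z) = [1, 0.1353, 0.3679, 1]
Sum = 2.503
p = [0.3995, 0.0541, 0.147, 0.3995]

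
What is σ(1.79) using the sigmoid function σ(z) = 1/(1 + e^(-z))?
0.8569

sigmoid(1.79) = 1/(1 + e^(-1.79)) = 1/(1 + 0.167) = 0.8569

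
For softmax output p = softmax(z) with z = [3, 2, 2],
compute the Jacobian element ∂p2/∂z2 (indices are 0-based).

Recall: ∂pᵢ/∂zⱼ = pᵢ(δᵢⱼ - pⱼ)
∂p2/∂z2 = 0.167

p = softmax(z) = [0.5761, 0.2119, 0.2119]
p2 = 0.2119

∂p2/∂z2 = p2(1 - p2) = 0.2119 × (1 - 0.2119) = 0.167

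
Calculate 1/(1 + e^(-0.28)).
0.5695

sigmoid(0.28) = 1/(1 + e^(-0.28)) = 1/(1 + 0.7558) = 0.5695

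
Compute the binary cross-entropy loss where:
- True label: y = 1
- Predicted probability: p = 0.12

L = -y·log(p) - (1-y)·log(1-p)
L = 2.12

L = -1·log(0.12) - 0·log(0.88) = -log(0.12) = 2.12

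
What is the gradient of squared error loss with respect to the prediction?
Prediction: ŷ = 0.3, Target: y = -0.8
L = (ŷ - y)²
∂L/∂ŷ = 2.2

∂L/∂ŷ = 2(ŷ - y) = 2(0.3 - -0.8) = 2(1.1) = 2.2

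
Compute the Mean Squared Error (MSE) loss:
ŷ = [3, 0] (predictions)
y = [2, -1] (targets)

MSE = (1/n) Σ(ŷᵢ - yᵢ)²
MSE = 1

MSE = (1/2)((3-2)² + (0--1)²) = (1/2)(1 + 1) = 1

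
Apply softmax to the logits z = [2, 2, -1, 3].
p = [0.2097, 0.2097, 0.0104, 0.5701]

exp(z) = [7.389, 7.389, 0.3679, 20.09]
Sum = 35.23
p = [0.2097, 0.2097, 0.0104, 0.5701]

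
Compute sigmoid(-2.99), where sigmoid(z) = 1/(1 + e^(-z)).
0.04788

sigmoid(-2.99) = 1/(1 + e^(2.99)) = 1/(1 + 19.89) = 0.04788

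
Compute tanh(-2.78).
-0.9923

tanh(-2.78) = (e^(-2.78) - e^(2.78))/(e^(-2.78) + e^(2.78)) = -0.9923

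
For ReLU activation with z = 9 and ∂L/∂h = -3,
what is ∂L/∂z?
∂L/∂z = -3

h = ReLU(9) = 9
Since z > 0: ∂h/∂z = 1
∂L/∂z = ∂L/∂h · ∂h/∂z = -3 × 1 = -3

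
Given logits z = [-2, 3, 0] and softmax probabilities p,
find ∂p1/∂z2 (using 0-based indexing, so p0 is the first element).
∂p1/∂z2 = -0.0446

p = softmax(z) = [0.006377, 0.9465, 0.04712]
p1 = 0.9465, p2 = 0.04712

∂p1/∂z2 = -p1 × p2 = -0.9465 × 0.04712 = -0.0446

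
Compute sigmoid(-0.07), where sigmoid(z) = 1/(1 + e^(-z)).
0.4825

sigmoid(-0.07) = 1/(1 + e^(0.07)) = 1/(1 + 1.073) = 0.4825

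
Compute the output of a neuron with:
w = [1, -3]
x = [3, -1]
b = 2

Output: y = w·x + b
y = 8

y = (1)(3) + (-3)(-1) + 2 = 8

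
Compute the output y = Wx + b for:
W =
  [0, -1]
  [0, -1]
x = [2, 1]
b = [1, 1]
y = [0, 0]

Wx = [0×2 + -1×1, 0×2 + -1×1]
   = [-1, -1]
y = Wx + b = [-1 + 1, -1 + 1] = [0, 0]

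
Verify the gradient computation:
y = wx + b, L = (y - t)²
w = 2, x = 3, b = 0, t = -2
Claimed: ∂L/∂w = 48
Correct

y = (2)(3) + 0 = 6
∂L/∂y = 2(y - t) = 2(6 - -2) = 16
∂y/∂w = x = 3
∂L/∂w = 16 × 3 = 48

Claimed value: 48
Correct: The correct gradient is 48.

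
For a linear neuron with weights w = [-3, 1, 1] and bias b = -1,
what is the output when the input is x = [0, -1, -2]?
y = -4

y = (-3)(0) + (1)(-1) + (1)(-2) + -1 = -4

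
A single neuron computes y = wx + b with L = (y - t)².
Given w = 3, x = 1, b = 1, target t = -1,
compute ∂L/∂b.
∂L/∂b = 10

y = wx + b = (3)(1) + 1 = 4
∂L/∂y = 2(y - t) = 2(4 - -1) = 10
∂y/∂b = 1
∂L/∂b = ∂L/∂y · ∂y/∂b = 10 × 1 = 10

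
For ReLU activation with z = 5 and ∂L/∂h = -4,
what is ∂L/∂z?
∂L/∂z = -4

h = ReLU(5) = 5
Since z > 0: ∂h/∂z = 1
∂L/∂z = ∂L/∂h · ∂h/∂z = -4 × 1 = -4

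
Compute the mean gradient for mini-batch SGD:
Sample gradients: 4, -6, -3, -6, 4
Average gradient = -1.4

Average = (1/5)(4 + -6 + -3 + -6 + 4) = -7/5 = -1.4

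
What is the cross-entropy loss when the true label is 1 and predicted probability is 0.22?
L = 1.514

L = -1·log(0.22) - 0·log(0.78) = -log(0.22) = 1.514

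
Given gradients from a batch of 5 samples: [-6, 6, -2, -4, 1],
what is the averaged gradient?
Average gradient = -1

Average = (1/5)(-6 + 6 + -2 + -4 + 1) = -5/5 = -1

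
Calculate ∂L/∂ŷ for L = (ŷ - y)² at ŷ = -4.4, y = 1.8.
∂L/∂ŷ = -12.4

∂L/∂ŷ = 2(ŷ - y) = 2(-4.4 - 1.8) = 2(-6.2) = -12.4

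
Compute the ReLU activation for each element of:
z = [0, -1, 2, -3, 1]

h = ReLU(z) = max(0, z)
h = [0, 0, 2, 0, 1]

ReLU applied element-wise: max(0,0)=0, max(0,-1)=0, max(0,2)=2, max(0,-3)=0, max(0,1)=1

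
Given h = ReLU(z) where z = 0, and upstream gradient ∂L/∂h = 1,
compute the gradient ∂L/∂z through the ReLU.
∂L/∂z = 0

h = ReLU(0) = 0
At z = 0: ∂h/∂z = 0 (by convention)
∂L/∂z = ∂L/∂h · ∂h/∂z = 1 × 0 = 0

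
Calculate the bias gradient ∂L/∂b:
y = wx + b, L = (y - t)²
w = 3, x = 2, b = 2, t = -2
∂L/∂b = 20

y = wx + b = (3)(2) + 2 = 8
∂L/∂y = 2(y - t) = 2(8 - -2) = 20
∂y/∂b = 1
∂L/∂b = ∂L/∂y · ∂y/∂b = 20 × 1 = 20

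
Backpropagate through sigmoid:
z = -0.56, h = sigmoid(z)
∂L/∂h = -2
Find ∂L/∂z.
∂L/∂z = -0.4628

σ(-0.56) = 0.3635
σ'(-0.56) = σ(-0.56)(1 - σ(-0.56)) = 0.3635 × 0.6365 = 0.2314
∂L/∂z = ∂L/∂h · σ'(z) = -2 × 0.2314 = -0.4628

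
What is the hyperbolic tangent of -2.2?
-0.9757

tanh(-2.2) = (e^(-2.2) - e^(2.2))/(e^(-2.2) + e^(2.2)) = -0.9757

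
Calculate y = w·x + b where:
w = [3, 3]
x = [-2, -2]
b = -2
y = -14

y = (3)(-2) + (3)(-2) + -2 = -14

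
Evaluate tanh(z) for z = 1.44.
0.8937

tanh(1.44) = (e^(1.44) - e^(-1.44))/(e^(1.44) + e^(-1.44)) = 0.8937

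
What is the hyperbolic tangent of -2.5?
-0.9866

tanh(-2.5) = (e^(-2.5) - e^(2.5))/(e^(-2.5) + e^(2.5)) = -0.9866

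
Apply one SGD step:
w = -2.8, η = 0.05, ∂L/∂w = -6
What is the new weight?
w_new = -2.5

w_new = w - η·∂L/∂w = -2.8 - 0.05×(-6) = -2.8 - (-0.3) = -2.5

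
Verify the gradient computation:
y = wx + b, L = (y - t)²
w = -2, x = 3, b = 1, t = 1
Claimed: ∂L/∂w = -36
Correct

y = (-2)(3) + 1 = -5
∂L/∂y = 2(y - t) = 2(-5 - 1) = -12
∂y/∂w = x = 3
∂L/∂w = -12 × 3 = -36

Claimed value: -36
Correct: The correct gradient is -36.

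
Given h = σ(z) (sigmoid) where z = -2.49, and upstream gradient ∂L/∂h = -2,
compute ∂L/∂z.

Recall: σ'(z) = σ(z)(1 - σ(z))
∂L/∂z = -0.1414

σ(-2.49) = 0.07656
σ'(-2.49) = σ(-2.49)(1 - σ(-2.49)) = 0.07656 × 0.9234 = 0.0707
∂L/∂z = ∂L/∂h · σ'(z) = -2 × 0.0707 = -0.1414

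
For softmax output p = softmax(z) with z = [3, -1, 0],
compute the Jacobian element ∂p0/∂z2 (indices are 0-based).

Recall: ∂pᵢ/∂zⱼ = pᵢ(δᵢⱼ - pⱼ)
∂p0/∂z2 = -0.04364

p = softmax(z) = [0.9362, 0.01715, 0.04661]
p0 = 0.9362, p2 = 0.04661

∂p0/∂z2 = -p0 × p2 = -0.9362 × 0.04661 = -0.04364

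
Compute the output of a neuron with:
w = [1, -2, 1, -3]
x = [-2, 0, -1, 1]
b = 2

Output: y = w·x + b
y = -4

y = (1)(-2) + (-2)(0) + (1)(-1) + (-3)(1) + 2 = -4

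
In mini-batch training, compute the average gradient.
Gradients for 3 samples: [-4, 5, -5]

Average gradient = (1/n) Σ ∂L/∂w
Average gradient = -1.333

Average = (1/3)(-4 + 5 + -5) = -4/3 = -1.333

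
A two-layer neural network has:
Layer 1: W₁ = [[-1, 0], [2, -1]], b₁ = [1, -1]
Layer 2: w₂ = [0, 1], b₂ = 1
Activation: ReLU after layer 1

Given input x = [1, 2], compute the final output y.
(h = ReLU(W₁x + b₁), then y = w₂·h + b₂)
y = 1

Layer 1 pre-activation: z₁ = [0, -1]
After ReLU: h = [0, 0]
Layer 2 output: y = 0×0 + 1×0 + 1 = 1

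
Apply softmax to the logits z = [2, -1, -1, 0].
p = [0.8098, 0.0403, 0.0403, 0.1096]

exp(z) = [7.389, 0.3679, 0.3679, 1]
Sum = 9.125
p = [0.8098, 0.0403, 0.0403, 0.1096]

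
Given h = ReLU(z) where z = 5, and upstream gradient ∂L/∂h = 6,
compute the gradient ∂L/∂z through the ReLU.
∂L/∂z = 6

h = ReLU(5) = 5
Since z > 0: ∂h/∂z = 1
∂L/∂z = ∂L/∂h · ∂h/∂z = 6 × 1 = 6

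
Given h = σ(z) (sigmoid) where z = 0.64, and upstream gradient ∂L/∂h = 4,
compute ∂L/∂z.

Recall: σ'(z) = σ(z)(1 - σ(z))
∂L/∂z = 0.9042

σ(0.64) = 0.6548
σ'(0.64) = σ(0.64)(1 - σ(0.64)) = 0.6548 × 0.3452 = 0.2261
∂L/∂z = ∂L/∂h · σ'(z) = 4 × 0.2261 = 0.9042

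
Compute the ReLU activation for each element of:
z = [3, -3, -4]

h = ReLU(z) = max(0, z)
h = [3, 0, 0]

ReLU applied element-wise: max(0,3)=3, max(0,-3)=0, max(0,-4)=0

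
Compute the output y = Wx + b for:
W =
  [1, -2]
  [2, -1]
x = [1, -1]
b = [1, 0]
y = [4, 3]

Wx = [1×1 + -2×-1, 2×1 + -1×-1]
   = [3, 3]
y = Wx + b = [3 + 1, 3 + 0] = [4, 3]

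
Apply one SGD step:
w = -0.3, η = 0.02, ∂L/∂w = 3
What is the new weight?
w_new = -0.36

w_new = w - η·∂L/∂w = -0.3 - 0.02×(3) = -0.3 - (0.06) = -0.36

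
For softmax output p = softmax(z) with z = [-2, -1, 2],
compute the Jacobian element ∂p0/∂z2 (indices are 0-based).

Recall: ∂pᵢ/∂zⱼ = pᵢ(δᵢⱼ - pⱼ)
∂p0/∂z2 = -0.01605

p = softmax(z) = [0.01715, 0.04661, 0.9362]
p0 = 0.01715, p2 = 0.9362

∂p0/∂z2 = -p0 × p2 = -0.01715 × 0.9362 = -0.01605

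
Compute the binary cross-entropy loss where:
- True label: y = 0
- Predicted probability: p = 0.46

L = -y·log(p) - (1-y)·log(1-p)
L = 0.6162

L = -0·log(0.46) - 1·log(0.54) = -log(0.54) = 0.6162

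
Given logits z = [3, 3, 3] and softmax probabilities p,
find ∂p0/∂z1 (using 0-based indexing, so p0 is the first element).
∂p0/∂z1 = -0.1111

p = softmax(z) = [0.3333, 0.3333, 0.3333]
p0 = 0.3333, p1 = 0.3333

∂p0/∂z1 = -p0 × p1 = -0.3333 × 0.3333 = -0.1111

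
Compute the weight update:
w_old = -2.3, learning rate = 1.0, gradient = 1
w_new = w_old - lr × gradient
w_new = -3.3

w_new = w - η·∂L/∂w = -2.3 - 1.0×(1) = -2.3 - (1) = -3.3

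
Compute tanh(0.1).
0.09967

tanh(0.1) = (e^(0.1) - e^(-0.1))/(e^(0.1) + e^(-0.1)) = 0.09967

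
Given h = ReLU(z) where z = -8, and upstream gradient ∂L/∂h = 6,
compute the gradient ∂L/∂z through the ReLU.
∂L/∂z = 0

h = ReLU(-8) = 0
Since z < 0: ∂h/∂z = 0
∂L/∂z = ∂L/∂h · ∂h/∂z = 6 × 0 = 0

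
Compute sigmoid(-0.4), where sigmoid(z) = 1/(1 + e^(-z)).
0.4013

sigmoid(-0.4) = 1/(1 + e^(0.4)) = 1/(1 + 1.492) = 0.4013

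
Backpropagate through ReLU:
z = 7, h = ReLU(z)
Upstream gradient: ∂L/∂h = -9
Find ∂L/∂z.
∂L/∂z = -9

h = ReLU(7) = 7
Since z > 0: ∂h/∂z = 1
∂L/∂z = ∂L/∂h · ∂h/∂z = -9 × 1 = -9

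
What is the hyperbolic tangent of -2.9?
-0.994

tanh(-2.9) = (e^(-2.9) - e^(2.9))/(e^(-2.9) + e^(2.9)) = -0.994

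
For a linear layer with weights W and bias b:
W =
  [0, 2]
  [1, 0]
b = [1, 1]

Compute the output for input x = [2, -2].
y = [-3, 3]

Wx = [0×2 + 2×-2, 1×2 + 0×-2]
   = [-4, 2]
y = Wx + b = [-4 + 1, 2 + 1] = [-3, 3]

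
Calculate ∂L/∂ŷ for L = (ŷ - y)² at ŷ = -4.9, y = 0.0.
∂L/∂ŷ = -9.8

∂L/∂ŷ = 2(ŷ - y) = 2(-4.9 - 0.0) = 2(-4.9) = -9.8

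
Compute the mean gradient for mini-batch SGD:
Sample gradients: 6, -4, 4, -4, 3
Average gradient = 1

Average = (1/5)(6 + -4 + 4 + -4 + 3) = 5/5 = 1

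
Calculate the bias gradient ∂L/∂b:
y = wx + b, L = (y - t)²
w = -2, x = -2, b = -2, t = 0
∂L/∂b = 4

y = wx + b = (-2)(-2) + -2 = 2
∂L/∂y = 2(y - t) = 2(2 - 0) = 4
∂y/∂b = 1
∂L/∂b = ∂L/∂y · ∂y/∂b = 4 × 1 = 4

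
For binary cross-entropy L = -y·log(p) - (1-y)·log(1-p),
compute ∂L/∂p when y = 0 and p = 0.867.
∂L/∂p = 7.519

∂L/∂p = -y/p + (1-y)/(1-p) = 0 + 1/0.133 = 7.519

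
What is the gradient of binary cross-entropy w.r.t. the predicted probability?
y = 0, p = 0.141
∂L/∂p = 1.164

∂L/∂p = -y/p + (1-y)/(1-p) = 0 + 1/0.859 = 1.164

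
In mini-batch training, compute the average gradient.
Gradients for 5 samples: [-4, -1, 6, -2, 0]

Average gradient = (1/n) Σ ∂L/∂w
Average gradient = -0.2

Average = (1/5)(-4 + -1 + 6 + -2 + 0) = -1/5 = -0.2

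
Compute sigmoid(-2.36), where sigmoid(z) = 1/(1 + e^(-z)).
0.08627

sigmoid(-2.36) = 1/(1 + e^(2.36)) = 1/(1 + 10.59) = 0.08627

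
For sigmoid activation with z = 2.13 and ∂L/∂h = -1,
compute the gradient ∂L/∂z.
∂L/∂z = -0.09493

σ(2.13) = 0.8938
σ'(2.13) = σ(2.13)(1 - σ(2.13)) = 0.8938 × 0.1062 = 0.09493
∂L/∂z = ∂L/∂h · σ'(z) = -1 × 0.09493 = -0.09493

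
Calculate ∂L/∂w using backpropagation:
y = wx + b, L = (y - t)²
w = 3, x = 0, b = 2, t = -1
∂L/∂w = 0

y = wx + b = (3)(0) + 2 = 2
∂L/∂y = 2(y - t) = 2(2 - -1) = 6
∂y/∂w = x = 0
∂L/∂w = ∂L/∂y · ∂y/∂w = 6 × 0 = 0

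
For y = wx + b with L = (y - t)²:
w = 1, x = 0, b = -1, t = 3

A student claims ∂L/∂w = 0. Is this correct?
Correct

y = (1)(0) + -1 = -1
∂L/∂y = 2(y - t) = 2(-1 - 3) = -8
∂y/∂w = x = 0
∂L/∂w = -8 × 0 = 0

Claimed value: 0
Correct: The correct gradient is 0.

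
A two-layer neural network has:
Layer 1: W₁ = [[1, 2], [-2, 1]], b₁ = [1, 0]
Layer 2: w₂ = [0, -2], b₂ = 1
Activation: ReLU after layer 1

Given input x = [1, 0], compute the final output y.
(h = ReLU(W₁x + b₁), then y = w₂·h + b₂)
y = 1

Layer 1 pre-activation: z₁ = [2, -2]
After ReLU: h = [2, 0]
Layer 2 output: y = 0×2 + -2×0 + 1 = 1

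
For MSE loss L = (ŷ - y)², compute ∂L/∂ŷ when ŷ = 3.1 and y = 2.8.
∂L/∂ŷ = 0.6

∂L/∂ŷ = 2(ŷ - y) = 2(3.1 - 2.8) = 2(0.3) = 0.6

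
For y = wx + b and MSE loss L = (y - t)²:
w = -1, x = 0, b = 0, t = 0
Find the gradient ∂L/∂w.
∂L/∂w = 0

y = wx + b = (-1)(0) + 0 = 0
∂L/∂y = 2(y - t) = 2(0 - 0) = 0
∂y/∂w = x = 0
∂L/∂w = ∂L/∂y · ∂y/∂w = 0 × 0 = 0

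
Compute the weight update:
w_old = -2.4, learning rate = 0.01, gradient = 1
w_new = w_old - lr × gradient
w_new = -2.41

w_new = w - η·∂L/∂w = -2.4 - 0.01×(1) = -2.4 - (0.01) = -2.41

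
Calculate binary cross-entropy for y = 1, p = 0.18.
L = 1.715

L = -1·log(0.18) - 0·log(0.82) = -log(0.18) = 1.715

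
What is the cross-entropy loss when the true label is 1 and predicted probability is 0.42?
L = 0.8675

L = -1·log(0.42) - 0·log(0.58) = -log(0.42) = 0.8675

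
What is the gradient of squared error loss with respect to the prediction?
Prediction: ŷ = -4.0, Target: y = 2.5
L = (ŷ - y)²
∂L/∂ŷ = -13.0

∂L/∂ŷ = 2(ŷ - y) = 2(-4.0 - 2.5) = 2(-6.5) = -13.0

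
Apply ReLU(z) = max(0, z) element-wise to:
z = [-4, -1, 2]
h = [0, 0, 2]

ReLU applied element-wise: max(0,-4)=0, max(0,-1)=0, max(0,2)=2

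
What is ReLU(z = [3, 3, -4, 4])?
h = [3, 3, 0, 4]

ReLU applied element-wise: max(0,3)=3, max(0,3)=3, max(0,-4)=0, max(0,4)=4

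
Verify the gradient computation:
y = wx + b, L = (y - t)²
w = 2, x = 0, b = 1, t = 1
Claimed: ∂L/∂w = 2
Incorrect

y = (2)(0) + 1 = 1
∂L/∂y = 2(y - t) = 2(1 - 1) = 0
∂y/∂w = x = 0
∂L/∂w = 0 × 0 = 0

Claimed value: 2
Incorrect: The correct gradient is 0.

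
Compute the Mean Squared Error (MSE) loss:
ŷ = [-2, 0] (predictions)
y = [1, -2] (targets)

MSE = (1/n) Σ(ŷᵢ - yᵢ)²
MSE = 6.5

MSE = (1/2)((-2-1)² + (0--2)²) = (1/2)(9 + 4) = 6.5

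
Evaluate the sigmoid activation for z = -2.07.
0.112

sigmoid(-2.07) = 1/(1 + e^(2.07)) = 1/(1 + 7.925) = 0.112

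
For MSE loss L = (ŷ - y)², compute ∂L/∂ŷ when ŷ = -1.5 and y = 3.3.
∂L/∂ŷ = -9.6

∂L/∂ŷ = 2(ŷ - y) = 2(-1.5 - 3.3) = 2(-4.8) = -9.6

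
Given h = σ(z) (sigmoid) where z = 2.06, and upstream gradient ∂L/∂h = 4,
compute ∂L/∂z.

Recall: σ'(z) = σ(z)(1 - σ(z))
∂L/∂z = 0.4011

σ(2.06) = 0.887
σ'(2.06) = σ(2.06)(1 - σ(2.06)) = 0.887 × 0.113 = 0.1003
∂L/∂z = ∂L/∂h · σ'(z) = 4 × 0.1003 = 0.4011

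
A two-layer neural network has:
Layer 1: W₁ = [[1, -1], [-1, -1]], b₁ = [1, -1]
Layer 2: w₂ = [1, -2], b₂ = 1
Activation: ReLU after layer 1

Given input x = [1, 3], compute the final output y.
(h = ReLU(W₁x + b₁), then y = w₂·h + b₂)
y = 1

Layer 1 pre-activation: z₁ = [-1, -5]
After ReLU: h = [0, 0]
Layer 2 output: y = 1×0 + -2×0 + 1 = 1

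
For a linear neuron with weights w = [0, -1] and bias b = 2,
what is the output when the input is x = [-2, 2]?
y = 0

y = (0)(-2) + (-1)(2) + 2 = 0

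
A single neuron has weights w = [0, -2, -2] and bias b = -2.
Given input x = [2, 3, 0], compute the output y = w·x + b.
y = -8

y = (0)(2) + (-2)(3) + (-2)(0) + -2 = -8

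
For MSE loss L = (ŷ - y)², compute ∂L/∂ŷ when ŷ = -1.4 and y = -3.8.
∂L/∂ŷ = 4.8

∂L/∂ŷ = 2(ŷ - y) = 2(-1.4 - -3.8) = 2(2.4) = 4.8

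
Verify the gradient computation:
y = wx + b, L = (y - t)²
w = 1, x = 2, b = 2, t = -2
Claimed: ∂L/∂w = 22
Incorrect

y = (1)(2) + 2 = 4
∂L/∂y = 2(y - t) = 2(4 - -2) = 12
∂y/∂w = x = 2
∂L/∂w = 12 × 2 = 24

Claimed value: 22
Incorrect: The correct gradient is 24.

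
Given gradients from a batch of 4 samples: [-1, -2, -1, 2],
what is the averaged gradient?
Average gradient = -0.5

Average = (1/4)(-1 + -2 + -1 + 2) = -2/4 = -0.5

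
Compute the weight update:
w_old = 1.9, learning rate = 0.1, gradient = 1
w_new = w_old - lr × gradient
w_new = 1.8

w_new = w - η·∂L/∂w = 1.9 - 0.1×(1) = 1.9 - (0.1) = 1.8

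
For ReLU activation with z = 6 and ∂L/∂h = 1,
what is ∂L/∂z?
∂L/∂z = 1

h = ReLU(6) = 6
Since z > 0: ∂h/∂z = 1
∂L/∂z = ∂L/∂h · ∂h/∂z = 1 × 1 = 1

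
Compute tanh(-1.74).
-0.9402

tanh(-1.74) = (e^(-1.74) - e^(1.74))/(e^(-1.74) + e^(1.74)) = -0.9402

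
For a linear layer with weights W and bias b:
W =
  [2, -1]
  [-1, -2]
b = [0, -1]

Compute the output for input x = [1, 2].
y = [0, -6]

Wx = [2×1 + -1×2, -1×1 + -2×2]
   = [0, -5]
y = Wx + b = [0 + 0, -5 + -1] = [0, -6]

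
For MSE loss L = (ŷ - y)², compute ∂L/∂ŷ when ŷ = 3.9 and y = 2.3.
∂L/∂ŷ = 3.2

∂L/∂ŷ = 2(ŷ - y) = 2(3.9 - 2.3) = 2(1.6) = 3.2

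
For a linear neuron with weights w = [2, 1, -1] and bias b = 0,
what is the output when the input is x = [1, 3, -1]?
y = 6

y = (2)(1) + (1)(3) + (-1)(-1) + 0 = 6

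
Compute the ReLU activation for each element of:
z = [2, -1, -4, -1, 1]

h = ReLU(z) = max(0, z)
h = [2, 0, 0, 0, 1]

ReLU applied element-wise: max(0,2)=2, max(0,-1)=0, max(0,-4)=0, max(0,-1)=0, max(0,1)=1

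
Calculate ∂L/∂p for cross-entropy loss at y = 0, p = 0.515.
∂L/∂p = 2.062

∂L/∂p = -y/p + (1-y)/(1-p) = 0 + 1/0.485 = 2.062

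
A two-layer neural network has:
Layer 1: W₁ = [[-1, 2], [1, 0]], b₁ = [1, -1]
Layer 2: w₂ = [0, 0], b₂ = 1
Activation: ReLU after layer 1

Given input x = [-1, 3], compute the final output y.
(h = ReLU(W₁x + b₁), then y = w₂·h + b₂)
y = 1

Layer 1 pre-activation: z₁ = [8, -2]
After ReLU: h = [8, 0]
Layer 2 output: y = 0×8 + 0×0 + 1 = 1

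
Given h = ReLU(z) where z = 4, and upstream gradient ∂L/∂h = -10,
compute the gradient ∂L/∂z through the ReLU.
∂L/∂z = -10

h = ReLU(4) = 4
Since z > 0: ∂h/∂z = 1
∂L/∂z = ∂L/∂h · ∂h/∂z = -10 × 1 = -10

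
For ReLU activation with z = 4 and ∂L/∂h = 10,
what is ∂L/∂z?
∂L/∂z = 10

h = ReLU(4) = 4
Since z > 0: ∂h/∂z = 1
∂L/∂z = ∂L/∂h · ∂h/∂z = 10 × 1 = 10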